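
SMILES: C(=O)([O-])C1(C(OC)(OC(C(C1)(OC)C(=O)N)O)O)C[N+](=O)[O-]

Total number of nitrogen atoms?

The symbol for nitrogen appears 2 times in the SMILES.

2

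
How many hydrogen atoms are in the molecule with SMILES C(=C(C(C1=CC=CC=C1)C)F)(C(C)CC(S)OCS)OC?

23

Hydrogens are implicit in SMILES; fill each atom to its normal valence:
  5 × C (aromatic): 1 H each → 5
  3 × C: 3 H each → 9
  3 × C: 1 H each → 3
  2 × C: 2 H each → 4
  2 × C: no H
  2 × O: no H
  2 × S: 1 H each → 2
  1 × C (aromatic): no H
  1 × F: no H
  Total hydrogens = 23.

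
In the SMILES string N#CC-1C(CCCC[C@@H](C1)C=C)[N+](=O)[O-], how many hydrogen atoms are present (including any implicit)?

16

Hydrogens are implicit in SMILES; fill each atom to its normal valence:
  6 × C: 2 H each → 12
  4 × C: 1 H each → 4
  1 × C: no H
  1 × N: no H
  1 × N (charge +1): no H
  1 × O: no H
  1 × O (charge -1): no H
  Total hydrogens = 16.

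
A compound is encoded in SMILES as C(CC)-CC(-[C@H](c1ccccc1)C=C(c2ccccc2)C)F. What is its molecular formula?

Heavy atoms from the SMILES: 21 C, 1 F.
Implicit hydrogens by atom environment:
  10 × C (aromatic): 1 H each → 10
  3 × C: 2 H each → 6
  3 × C: 1 H each → 3
  2 × C: 3 H each → 6
  2 × C (aromatic): no H
  1 × C: no H
  1 × F: no H
  Total hydrogens = 25.
Molecular formula: C21H25F

C21H25F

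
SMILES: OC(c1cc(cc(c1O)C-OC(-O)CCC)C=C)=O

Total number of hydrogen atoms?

Hydrogens are implicit in SMILES; fill each atom to its normal valence:
  4 × C: 2 H each → 8
  4 × C (aromatic): no H
  3 × O: 1 H each → 3
  2 × C (aromatic): 1 H each → 2
  2 × C: 1 H each → 2
  2 × O: no H
  1 × C: 3 H
  1 × C: no H
  Total hydrogens = 18.

18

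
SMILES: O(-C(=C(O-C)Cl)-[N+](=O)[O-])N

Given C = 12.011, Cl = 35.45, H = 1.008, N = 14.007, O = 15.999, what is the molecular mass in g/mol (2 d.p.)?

Molecular formula: C3H5ClN2O4.
M = 3×12.011 + 1×35.45 + 5×1.008 + 2×14.007 + 4×15.999 = 168.53 g/mol.

168.53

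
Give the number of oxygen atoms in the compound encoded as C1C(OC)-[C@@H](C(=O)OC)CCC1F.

3

The symbol for oxygen appears 3 times in the SMILES.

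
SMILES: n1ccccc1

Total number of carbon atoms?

5

The symbol for carbon appears 5 times in the SMILES. Lowercase c denotes aromatic carbon and counts toward C.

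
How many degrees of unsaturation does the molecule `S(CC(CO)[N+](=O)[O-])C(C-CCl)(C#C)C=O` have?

4

Molecular formula from the SMILES: C9H12ClNO4S.
DoU = (2C + 2 + N − H − X)/2 = (2·9 + 2 + 1 − 12 − 1)/2 = 8/2 = 4.
(Structurally: 0 ring(s) + 4 π bond(s) = 4.)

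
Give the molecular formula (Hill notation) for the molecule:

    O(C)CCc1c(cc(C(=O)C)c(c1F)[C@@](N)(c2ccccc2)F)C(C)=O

Heavy atoms from the SMILES: 20 C, 2 F, 1 N, 3 O.
Implicit hydrogens by atom environment:
  6 × C (aromatic): 1 H each → 6
  6 × C (aromatic): no H
  3 × C: 3 H each → 9
  3 × C: no H
  3 × O: no H
  2 × C: 2 H each → 4
  2 × F: no H
  1 × N: 2 H
  Total hydrogens = 21.
Molecular formula: C20H21F2NO3

C20H21F2NO3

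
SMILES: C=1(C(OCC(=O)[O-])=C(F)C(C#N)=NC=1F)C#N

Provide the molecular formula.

C9H2F2N3O3-

Heavy atoms from the SMILES: 9 C, 2 F, 3 N, 3 O.
Implicit hydrogens by atom environment:
  5 × C (aromatic): no H
  3 × C: no H
  2 × F: no H
  2 × N: no H
  2 × O: no H
  1 × C: 2 H
  1 × N (aromatic): no H
  1 × O (charge -1): no H
  Total hydrogens = 2.
Net charge -1.
Molecular formula: C9H2F2N3O3-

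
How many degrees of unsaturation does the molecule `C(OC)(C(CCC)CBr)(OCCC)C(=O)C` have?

Molecular formula from the SMILES: C12H23BrO3.
DoU = (2C + 2 + N − H − X)/2 = (2·12 + 2 + 0 − 23 − 1)/2 = 2/2 = 1.
(Structurally: 0 ring(s) + 1 π bond(s) = 1.)

1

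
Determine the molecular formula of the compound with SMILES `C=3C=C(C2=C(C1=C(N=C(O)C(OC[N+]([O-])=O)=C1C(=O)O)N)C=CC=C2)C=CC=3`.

C19H15N3O6

Heavy atoms from the SMILES: 19 C, 3 N, 6 O.
Implicit hydrogens by atom environment:
  9 × C (aromatic): 1 H each → 9
  8 × C (aromatic): no H
  3 × O: no H
  2 × O: 1 H each → 2
  1 × C: 2 H
  1 × C: no H
  1 × N: 2 H
  1 × N (aromatic): no H
  1 × N (charge +1): no H
  1 × O (charge -1): no H
  Total hydrogens = 15.
Molecular formula: C19H15N3O6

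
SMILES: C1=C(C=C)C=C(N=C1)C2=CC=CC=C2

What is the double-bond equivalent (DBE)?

9

Molecular formula from the SMILES: C13H11N.
DoU = (2C + 2 + N − H − X)/2 = (2·13 + 2 + 1 − 11 − 0)/2 = 18/2 = 9.
(Structurally: 2 ring(s) + 7 π bond(s) = 9.)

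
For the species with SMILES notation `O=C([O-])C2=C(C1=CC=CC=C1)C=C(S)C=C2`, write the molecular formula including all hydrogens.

Heavy atoms from the SMILES: 13 C, 2 O, 1 S.
Implicit hydrogens by atom environment:
  8 × C (aromatic): 1 H each → 8
  4 × C (aromatic): no H
  1 × C: no H
  1 × O: no H
  1 × O (charge -1): no H
  1 × S: 1 H
  Total hydrogens = 9.
Net charge -1.
Molecular formula: C13H9O2S-

C13H9O2S-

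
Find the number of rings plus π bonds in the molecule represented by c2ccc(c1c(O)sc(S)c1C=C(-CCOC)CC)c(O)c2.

8

Molecular formula from the SMILES: C17H20O3S2.
DoU = (2C + 2 + N − H − X)/2 = (2·17 + 2 + 0 − 20 − 0)/2 = 16/2 = 8.
(Structurally: 2 ring(s) + 6 π bond(s) = 8.)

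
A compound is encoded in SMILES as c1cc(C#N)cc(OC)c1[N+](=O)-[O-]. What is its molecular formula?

C8H6N2O3

Heavy atoms from the SMILES: 8 C, 2 N, 3 O.
Implicit hydrogens by atom environment:
  3 × C (aromatic): 1 H each → 3
  3 × C (aromatic): no H
  2 × O: no H
  1 × C: 3 H
  1 × C: no H
  1 × N: no H
  1 × N (charge +1): no H
  1 × O (charge -1): no H
  Total hydrogens = 6.
Molecular formula: C8H6N2O3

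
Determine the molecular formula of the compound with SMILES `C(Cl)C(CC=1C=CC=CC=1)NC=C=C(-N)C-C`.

Heavy atoms from the SMILES: 14 C, 1 Cl, 2 N.
Implicit hydrogens by atom environment:
  5 × C (aromatic): 1 H each → 5
  3 × C: 2 H each → 6
  2 × C: 1 H each → 2
  2 × C: no H
  1 × C: 3 H
  1 × C (aromatic): no H
  1 × Cl: no H
  1 × N: 2 H
  1 × N: 1 H
  Total hydrogens = 19.
Molecular formula: C14H19ClN2

C14H19ClN2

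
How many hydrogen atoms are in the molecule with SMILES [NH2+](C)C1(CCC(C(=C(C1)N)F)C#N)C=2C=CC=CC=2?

Hydrogens are implicit in SMILES; fill each atom to its normal valence:
  5 × C (aromatic): 1 H each → 5
  4 × C: no H
  3 × C: 2 H each → 6
  1 × C: 3 H
  1 × C: 1 H
  1 × C (aromatic): no H
  1 × F: no H
  1 × N: 2 H
  1 × N (charge +1): 2 H
  1 × N: no H
  Total hydrogens = 19.

19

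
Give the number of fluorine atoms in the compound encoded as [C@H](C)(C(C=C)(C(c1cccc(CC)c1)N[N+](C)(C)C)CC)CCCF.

The symbol for fluorine appears 1 time in the SMILES.

1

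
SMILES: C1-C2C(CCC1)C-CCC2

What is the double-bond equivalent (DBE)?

2

Molecular formula from the SMILES: C10H18.
DoU = (2C + 2 + N − H − X)/2 = (2·10 + 2 + 0 − 18 − 0)/2 = 4/2 = 2.
(Structurally: 2 ring(s) + 0 π bond(s) = 2.)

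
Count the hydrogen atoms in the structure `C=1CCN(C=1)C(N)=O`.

Hydrogens are implicit in SMILES; fill each atom to its normal valence:
  2 × C: 2 H each → 4
  2 × C: 1 H each → 2
  1 × C: no H
  1 × N: 2 H
  1 × N: no H
  1 × O: no H
  Total hydrogens = 8.

8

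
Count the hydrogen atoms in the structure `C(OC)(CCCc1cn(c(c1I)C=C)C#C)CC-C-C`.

Hydrogens are implicit in SMILES; fill each atom to its normal valence:
  7 × C: 2 H each → 14
  3 × C: 1 H each → 3
  3 × C (aromatic): no H
  2 × C: 3 H each → 6
  1 × C (aromatic): 1 H
  1 × C: no H
  1 × I: no H
  1 × N (aromatic): no H
  1 × O: no H
  Total hydrogens = 24.

24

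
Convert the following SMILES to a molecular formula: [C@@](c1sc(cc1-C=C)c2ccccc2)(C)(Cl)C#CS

Heavy atoms from the SMILES: 16 C, 1 Cl, 2 S.
Implicit hydrogens by atom environment:
  6 × C (aromatic): 1 H each → 6
  4 × C (aromatic): no H
  3 × C: no H
  1 × C: 3 H
  1 × C: 2 H
  1 × C: 1 H
  1 × Cl: no H
  1 × S: 1 H
  1 × S (aromatic): no H
  Total hydrogens = 13.
Molecular formula: C16H13ClS2

C16H13ClS2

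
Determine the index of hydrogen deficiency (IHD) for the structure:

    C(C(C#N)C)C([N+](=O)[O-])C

3

Molecular formula from the SMILES: C6H10N2O2.
DoU = (2C + 2 + N − H − X)/2 = (2·6 + 2 + 2 − 10 − 0)/2 = 6/2 = 3.
(Structurally: 0 ring(s) + 3 π bond(s) = 3.)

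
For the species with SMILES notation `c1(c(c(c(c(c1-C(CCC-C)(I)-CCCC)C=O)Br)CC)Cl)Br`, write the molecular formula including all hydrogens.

C18H24Br2ClIO

Heavy atoms from the SMILES: 2 Br, 18 C, 1 Cl, 1 I, 1 O.
Implicit hydrogens by atom environment:
  7 × C: 2 H each → 14
  6 × C (aromatic): no H
  3 × C: 3 H each → 9
  2 × Br: no H
  1 × C: 1 H
  1 × C: no H
  1 × Cl: no H
  1 × I: no H
  1 × O: no H
  Total hydrogens = 24.
Molecular formula: C18H24Br2ClIO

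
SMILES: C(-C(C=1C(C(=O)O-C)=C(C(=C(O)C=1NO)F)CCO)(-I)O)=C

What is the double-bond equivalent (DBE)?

Molecular formula from the SMILES: C13H15FINO6.
DoU = (2C + 2 + N − H − X)/2 = (2·13 + 2 + 1 − 15 − 2)/2 = 12/2 = 6.
(Structurally: 1 ring(s) + 5 π bond(s) = 6.)

6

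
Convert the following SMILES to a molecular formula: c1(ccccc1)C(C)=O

Heavy atoms from the SMILES: 8 C, 1 O.
Implicit hydrogens by atom environment:
  5 × C (aromatic): 1 H each → 5
  1 × C: 3 H
  1 × C (aromatic): no H
  1 × C: no H
  1 × O: no H
  Total hydrogens = 8.
Molecular formula: C8H8O

C8H8O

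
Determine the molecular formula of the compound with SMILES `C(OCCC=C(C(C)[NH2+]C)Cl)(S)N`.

C8H18ClN2OS+

Heavy atoms from the SMILES: 8 C, 1 Cl, 2 N, 1 O, 1 S.
Implicit hydrogens by atom environment:
  3 × C: 1 H each → 3
  2 × C: 3 H each → 6
  2 × C: 2 H each → 4
  1 × C: no H
  1 × Cl: no H
  1 × N (charge +1): 2 H
  1 × N: 2 H
  1 × O: no H
  1 × S: 1 H
  Total hydrogens = 18.
Net charge +1.
Molecular formula: C8H18ClN2OS+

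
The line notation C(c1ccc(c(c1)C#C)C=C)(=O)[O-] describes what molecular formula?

Heavy atoms from the SMILES: 11 C, 2 O.
Implicit hydrogens by atom environment:
  3 × C (aromatic): 1 H each → 3
  3 × C (aromatic): no H
  2 × C: 1 H each → 2
  2 × C: no H
  1 × C: 2 H
  1 × O: no H
  1 × O (charge -1): no H
  Total hydrogens = 7.
Net charge -1.
Molecular formula: C11H7O2-

C11H7O2-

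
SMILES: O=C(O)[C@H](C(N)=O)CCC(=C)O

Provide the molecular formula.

Heavy atoms from the SMILES: 7 C, 1 N, 4 O.
Implicit hydrogens by atom environment:
  3 × C: 2 H each → 6
  3 × C: no H
  2 × O: 1 H each → 2
  2 × O: no H
  1 × C: 1 H
  1 × N: 2 H
  Total hydrogens = 11.
Molecular formula: C7H11NO4

C7H11NO4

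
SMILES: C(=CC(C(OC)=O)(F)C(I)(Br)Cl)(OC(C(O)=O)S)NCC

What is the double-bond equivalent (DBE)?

Molecular formula from the SMILES: C10H13BrClFINO5S.
DoU = (2C + 2 + N − H − X)/2 = (2·10 + 2 + 1 − 13 − 4)/2 = 6/2 = 3.
(Structurally: 0 ring(s) + 3 π bond(s) = 3.)

3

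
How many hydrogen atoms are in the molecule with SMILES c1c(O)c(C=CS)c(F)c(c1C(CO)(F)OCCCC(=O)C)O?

18

Hydrogens are implicit in SMILES; fill each atom to its normal valence:
  5 × C (aromatic): no H
  4 × C: 2 H each → 8
  3 × O: 1 H each → 3
  2 × C: 1 H each → 2
  2 × C: no H
  2 × F: no H
  2 × O: no H
  1 × C: 3 H
  1 × C (aromatic): 1 H
  1 × S: 1 H
  Total hydrogens = 18.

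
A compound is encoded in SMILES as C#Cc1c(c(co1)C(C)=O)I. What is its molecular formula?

Heavy atoms from the SMILES: 8 C, 1 I, 2 O.
Implicit hydrogens by atom environment:
  3 × C (aromatic): no H
  2 × C: no H
  1 × C: 3 H
  1 × C (aromatic): 1 H
  1 × C: 1 H
  1 × I: no H
  1 × O (aromatic): no H
  1 × O: no H
  Total hydrogens = 5.
Molecular formula: C8H5IO2

C8H5IO2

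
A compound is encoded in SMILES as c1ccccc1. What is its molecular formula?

Heavy atoms from the SMILES: 6 C.
Implicit hydrogens by atom environment:
  6 × C (aromatic): 1 H each → 6
  Total hydrogens = 6.
Molecular formula: C6H6

C6H6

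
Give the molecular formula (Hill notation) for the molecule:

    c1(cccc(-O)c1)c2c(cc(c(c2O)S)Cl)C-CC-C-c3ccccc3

Heavy atoms from the SMILES: 22 C, 1 Cl, 2 O, 1 S.
Implicit hydrogens by atom environment:
  10 × C (aromatic): 1 H each → 10
  8 × C (aromatic): no H
  4 × C: 2 H each → 8
  2 × O: 1 H each → 2
  1 × Cl: no H
  1 × S: 1 H
  Total hydrogens = 21.
Molecular formula: C22H21ClO2S

C22H21ClO2S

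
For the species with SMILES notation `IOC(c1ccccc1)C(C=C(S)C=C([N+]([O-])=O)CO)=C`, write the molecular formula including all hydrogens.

Heavy atoms from the SMILES: 14 C, 1 I, 1 N, 4 O, 1 S.
Implicit hydrogens by atom environment:
  5 × C (aromatic): 1 H each → 5
  3 × C: 1 H each → 3
  3 × C: no H
  2 × C: 2 H each → 4
  2 × O: no H
  1 × C (aromatic): no H
  1 × I: no H
  1 × N (charge +1): no H
  1 × O: 1 H
  1 × O (charge -1): no H
  1 × S: 1 H
  Total hydrogens = 14.
Molecular formula: C14H14INO4S

C14H14INO4S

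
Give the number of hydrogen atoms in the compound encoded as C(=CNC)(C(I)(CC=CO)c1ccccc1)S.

Hydrogens are implicit in SMILES; fill each atom to its normal valence:
  5 × C (aromatic): 1 H each → 5
  3 × C: 1 H each → 3
  2 × C: no H
  1 × C: 3 H
  1 × C: 2 H
  1 × C (aromatic): no H
  1 × I: no H
  1 × N: 1 H
  1 × O: 1 H
  1 × S: 1 H
  Total hydrogens = 16.

16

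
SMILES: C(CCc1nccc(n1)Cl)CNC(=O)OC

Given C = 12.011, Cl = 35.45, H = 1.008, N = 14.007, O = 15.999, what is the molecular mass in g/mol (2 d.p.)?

243.69

Molecular formula: C10H14ClN3O2.
M = 10×12.011 + 1×35.45 + 14×1.008 + 3×14.007 + 2×15.999 = 243.69 g/mol.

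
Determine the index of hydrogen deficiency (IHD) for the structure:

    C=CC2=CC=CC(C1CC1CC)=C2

Molecular formula from the SMILES: C13H16.
DoU = (2C + 2 + N − H − X)/2 = (2·13 + 2 + 0 − 16 − 0)/2 = 12/2 = 6.
(Structurally: 2 ring(s) + 4 π bond(s) = 6.)

6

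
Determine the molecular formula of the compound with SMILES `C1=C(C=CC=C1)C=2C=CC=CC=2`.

C12H10

Heavy atoms from the SMILES: 12 C.
Implicit hydrogens by atom environment:
  10 × C (aromatic): 1 H each → 10
  2 × C (aromatic): no H
  Total hydrogens = 10.
Molecular formula: C12H10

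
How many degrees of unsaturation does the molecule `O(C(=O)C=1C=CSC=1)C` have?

Molecular formula from the SMILES: C6H6O2S.
DoU = (2C + 2 + N − H − X)/2 = (2·6 + 2 + 0 − 6 − 0)/2 = 8/2 = 4.
(Structurally: 1 ring(s) + 3 π bond(s) = 4.)

4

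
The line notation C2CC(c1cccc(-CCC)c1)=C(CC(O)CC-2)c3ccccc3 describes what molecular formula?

C23H28O

Heavy atoms from the SMILES: 23 C, 1 O.
Implicit hydrogens by atom environment:
  9 × C (aromatic): 1 H each → 9
  7 × C: 2 H each → 14
  3 × C (aromatic): no H
  2 × C: no H
  1 × C: 3 H
  1 × C: 1 H
  1 × O: 1 H
  Total hydrogens = 28.
Molecular formula: C23H28O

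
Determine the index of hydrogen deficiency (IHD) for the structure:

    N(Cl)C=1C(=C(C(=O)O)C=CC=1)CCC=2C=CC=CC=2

Molecular formula from the SMILES: C15H14ClNO2.
DoU = (2C + 2 + N − H − X)/2 = (2·15 + 2 + 1 − 14 − 1)/2 = 18/2 = 9.
(Structurally: 2 ring(s) + 7 π bond(s) = 9.)

9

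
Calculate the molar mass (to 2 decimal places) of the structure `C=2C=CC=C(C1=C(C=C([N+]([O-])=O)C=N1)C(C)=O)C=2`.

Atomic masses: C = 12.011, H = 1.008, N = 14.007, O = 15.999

Molecular formula: C13H10N2O3.
M = 13×12.011 + 10×1.008 + 2×14.007 + 3×15.999 = 242.23 g/mol.

242.23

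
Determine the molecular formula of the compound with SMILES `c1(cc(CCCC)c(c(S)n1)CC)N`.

C11H18N2S

Heavy atoms from the SMILES: 11 C, 2 N, 1 S.
Implicit hydrogens by atom environment:
  4 × C: 2 H each → 8
  4 × C (aromatic): no H
  2 × C: 3 H each → 6
  1 × C (aromatic): 1 H
  1 × N: 2 H
  1 × N (aromatic): no H
  1 × S: 1 H
  Total hydrogens = 18.
Molecular formula: C11H18N2S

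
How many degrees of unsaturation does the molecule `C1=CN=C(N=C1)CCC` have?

Molecular formula from the SMILES: C7H10N2.
DoU = (2C + 2 + N − H − X)/2 = (2·7 + 2 + 2 − 10 − 0)/2 = 8/2 = 4.
(Structurally: 1 ring(s) + 3 π bond(s) = 4.)

4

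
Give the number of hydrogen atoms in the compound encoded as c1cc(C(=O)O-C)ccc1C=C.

10

Hydrogens are implicit in SMILES; fill each atom to its normal valence:
  4 × C (aromatic): 1 H each → 4
  2 × C (aromatic): no H
  2 × O: no H
  1 × C: 3 H
  1 × C: 2 H
  1 × C: 1 H
  1 × C: no H
  Total hydrogens = 10.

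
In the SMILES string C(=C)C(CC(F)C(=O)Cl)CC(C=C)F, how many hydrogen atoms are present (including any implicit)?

13

Hydrogens are implicit in SMILES; fill each atom to its normal valence:
  5 × C: 1 H each → 5
  4 × C: 2 H each → 8
  2 × F: no H
  1 × C: no H
  1 × Cl: no H
  1 × O: no H
  Total hydrogens = 13.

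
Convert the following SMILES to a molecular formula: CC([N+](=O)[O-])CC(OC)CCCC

Heavy atoms from the SMILES: 9 C, 1 N, 3 O.
Implicit hydrogens by atom environment:
  4 × C: 2 H each → 8
  3 × C: 3 H each → 9
  2 × C: 1 H each → 2
  2 × O: no H
  1 × N (charge +1): no H
  1 × O (charge -1): no H
  Total hydrogens = 19.
Molecular formula: C9H19NO3

C9H19NO3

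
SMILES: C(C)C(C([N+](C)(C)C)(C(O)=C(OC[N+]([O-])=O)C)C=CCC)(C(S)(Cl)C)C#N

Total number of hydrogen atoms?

31

Hydrogens are implicit in SMILES; fill each atom to its normal valence:
  7 × C: 3 H each → 21
  6 × C: no H
  3 × C: 2 H each → 6
  2 × C: 1 H each → 2
  2 × N (charge +1): no H
  2 × O: no H
  1 × Cl: no H
  1 × N: no H
  1 × O: 1 H
  1 × O (charge -1): no H
  1 × S: 1 H
  Total hydrogens = 31.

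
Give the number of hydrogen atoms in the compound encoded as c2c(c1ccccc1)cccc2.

10

Hydrogens are implicit in SMILES; fill each atom to its normal valence:
  10 × C (aromatic): 1 H each → 10
  2 × C (aromatic): no H
  Total hydrogens = 10.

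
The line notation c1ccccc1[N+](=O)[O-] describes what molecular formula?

Heavy atoms from the SMILES: 6 C, 1 N, 2 O.
Implicit hydrogens by atom environment:
  5 × C (aromatic): 1 H each → 5
  1 × C (aromatic): no H
  1 × N (charge +1): no H
  1 × O: no H
  1 × O (charge -1): no H
  Total hydrogens = 5.
Molecular formula: C6H5NO2

C6H5NO2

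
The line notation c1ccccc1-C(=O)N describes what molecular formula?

C7H7NO

Heavy atoms from the SMILES: 7 C, 1 N, 1 O.
Implicit hydrogens by atom environment:
  5 × C (aromatic): 1 H each → 5
  1 × C (aromatic): no H
  1 × C: no H
  1 × N: 2 H
  1 × O: no H
  Total hydrogens = 7.
Molecular formula: C7H7NO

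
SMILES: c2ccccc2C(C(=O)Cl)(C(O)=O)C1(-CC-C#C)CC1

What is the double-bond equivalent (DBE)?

9

Molecular formula from the SMILES: C16H15ClO3.
DoU = (2C + 2 + N − H − X)/2 = (2·16 + 2 + 0 − 15 − 1)/2 = 18/2 = 9.
(Structurally: 2 ring(s) + 7 π bond(s) = 9.)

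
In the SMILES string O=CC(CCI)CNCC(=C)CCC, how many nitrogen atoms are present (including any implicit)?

The symbol for nitrogen appears 1 time in the SMILES.

1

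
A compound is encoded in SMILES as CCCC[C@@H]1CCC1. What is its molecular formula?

C8H16

Heavy atoms from the SMILES: 8 C.
Implicit hydrogens by atom environment:
  6 × C: 2 H each → 12
  1 × C: 3 H
  1 × C: 1 H
  Total hydrogens = 16.
Molecular formula: C8H16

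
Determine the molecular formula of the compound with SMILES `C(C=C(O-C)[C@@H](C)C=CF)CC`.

Heavy atoms from the SMILES: 10 C, 1 F, 1 O.
Implicit hydrogens by atom environment:
  4 × C: 1 H each → 4
  3 × C: 3 H each → 9
  2 × C: 2 H each → 4
  1 × C: no H
  1 × F: no H
  1 × O: no H
  Total hydrogens = 17.
Molecular formula: C10H17FO

C10H17FO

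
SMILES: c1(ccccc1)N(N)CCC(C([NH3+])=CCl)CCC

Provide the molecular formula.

Heavy atoms from the SMILES: 14 C, 1 Cl, 3 N.
Implicit hydrogens by atom environment:
  5 × C (aromatic): 1 H each → 5
  4 × C: 2 H each → 8
  2 × C: 1 H each → 2
  1 × C: 3 H
  1 × C: no H
  1 × C (aromatic): no H
  1 × Cl: no H
  1 × N (charge +1): 3 H
  1 × N: 2 H
  1 × N: no H
  Total hydrogens = 23.
Net charge +1.
Molecular formula: C14H23ClN3+

C14H23ClN3+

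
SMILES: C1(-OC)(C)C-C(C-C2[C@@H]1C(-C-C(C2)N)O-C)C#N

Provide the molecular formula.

Heavy atoms from the SMILES: 14 C, 2 N, 2 O.
Implicit hydrogens by atom environment:
  5 × C: 1 H each → 5
  4 × C: 2 H each → 8
  3 × C: 3 H each → 9
  2 × C: no H
  2 × O: no H
  1 × N: 2 H
  1 × N: no H
  Total hydrogens = 24.
Molecular formula: C14H24N2O2

C14H24N2O2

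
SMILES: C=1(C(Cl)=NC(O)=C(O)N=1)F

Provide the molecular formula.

Heavy atoms from the SMILES: 4 C, 1 Cl, 1 F, 2 N, 2 O.
Implicit hydrogens by atom environment:
  4 × C (aromatic): no H
  2 × N (aromatic): no H
  2 × O: 1 H each → 2
  1 × Cl: no H
  1 × F: no H
  Total hydrogens = 2.
Molecular formula: C4H2ClFN2O2

C4H2ClFN2O2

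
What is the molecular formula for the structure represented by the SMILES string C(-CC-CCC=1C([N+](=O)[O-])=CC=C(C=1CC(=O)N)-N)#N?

Heavy atoms from the SMILES: 13 C, 4 N, 3 O.
Implicit hydrogens by atom environment:
  5 × C: 2 H each → 10
  4 × C (aromatic): no H
  2 × C (aromatic): 1 H each → 2
  2 × C: no H
  2 × N: 2 H each → 4
  2 × O: no H
  1 × N (charge +1): no H
  1 × N: no H
  1 × O (charge -1): no H
  Total hydrogens = 16.
Molecular formula: C13H16N4O3

C13H16N4O3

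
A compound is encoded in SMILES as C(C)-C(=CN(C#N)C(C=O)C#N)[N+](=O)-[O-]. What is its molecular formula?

Heavy atoms from the SMILES: 8 C, 4 N, 3 O.
Implicit hydrogens by atom environment:
  3 × C: 1 H each → 3
  3 × C: no H
  3 × N: no H
  2 × O: no H
  1 × C: 3 H
  1 × C: 2 H
  1 × N (charge +1): no H
  1 × O (charge -1): no H
  Total hydrogens = 8.
Molecular formula: C8H8N4O3

C8H8N4O3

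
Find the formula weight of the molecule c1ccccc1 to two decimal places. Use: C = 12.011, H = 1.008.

Molecular formula: C6H6.
M = 6×12.011 + 6×1.008 = 78.11 g/mol.

78.11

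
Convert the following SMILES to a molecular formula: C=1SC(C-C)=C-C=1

Heavy atoms from the SMILES: 6 C, 1 S.
Implicit hydrogens by atom environment:
  3 × C (aromatic): 1 H each → 3
  1 × C: 3 H
  1 × C: 2 H
  1 × C (aromatic): no H
  1 × S (aromatic): no H
  Total hydrogens = 8.
Molecular formula: C6H8S

C6H8S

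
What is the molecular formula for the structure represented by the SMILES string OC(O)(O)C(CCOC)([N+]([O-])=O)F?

Heavy atoms from the SMILES: 5 C, 1 F, 1 N, 6 O.
Implicit hydrogens by atom environment:
  3 × O: 1 H each → 3
  2 × C: 2 H each → 4
  2 × C: no H
  2 × O: no H
  1 × C: 3 H
  1 × F: no H
  1 × N (charge +1): no H
  1 × O (charge -1): no H
  Total hydrogens = 10.
Molecular formula: C5H10FNO6

C5H10FNO6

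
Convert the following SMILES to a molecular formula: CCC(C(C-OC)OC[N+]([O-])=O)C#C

Heavy atoms from the SMILES: 9 C, 1 N, 4 O.
Implicit hydrogens by atom environment:
  3 × C: 2 H each → 6
  3 × C: 1 H each → 3
  3 × O: no H
  2 × C: 3 H each → 6
  1 × C: no H
  1 × N (charge +1): no H
  1 × O (charge -1): no H
  Total hydrogens = 15.
Molecular formula: C9H15NO4

C9H15NO4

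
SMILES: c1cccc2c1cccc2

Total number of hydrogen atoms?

Hydrogens are implicit in SMILES; fill each atom to its normal valence:
  8 × C (aromatic): 1 H each → 8
  2 × C (aromatic): no H
  Total hydrogens = 8.

8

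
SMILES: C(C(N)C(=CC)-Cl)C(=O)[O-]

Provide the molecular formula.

Heavy atoms from the SMILES: 6 C, 1 Cl, 1 N, 2 O.
Implicit hydrogens by atom environment:
  2 × C: 1 H each → 2
  2 × C: no H
  1 × C: 3 H
  1 × C: 2 H
  1 × Cl: no H
  1 × N: 2 H
  1 × O: no H
  1 × O (charge -1): no H
  Total hydrogens = 9.
Net charge -1.
Molecular formula: C6H9ClNO2-

C6H9ClNO2-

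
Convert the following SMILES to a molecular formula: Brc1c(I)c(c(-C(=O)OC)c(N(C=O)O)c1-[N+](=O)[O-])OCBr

C10H7Br2IN2O7

Heavy atoms from the SMILES: 2 Br, 10 C, 1 I, 2 N, 7 O.
Implicit hydrogens by atom environment:
  6 × C (aromatic): no H
  5 × O: no H
  2 × Br: no H
  1 × C: 3 H
  1 × C: 2 H
  1 × C: 1 H
  1 × C: no H
  1 × I: no H
  1 × N: no H
  1 × N (charge +1): no H
  1 × O: 1 H
  1 × O (charge -1): no H
  Total hydrogens = 7.
Molecular formula: C10H7Br2IN2O7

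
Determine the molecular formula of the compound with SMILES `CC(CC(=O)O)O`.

C4H8O3

Heavy atoms from the SMILES: 4 C, 3 O.
Implicit hydrogens by atom environment:
  2 × O: 1 H each → 2
  1 × C: 3 H
  1 × C: 2 H
  1 × C: 1 H
  1 × C: no H
  1 × O: no H
  Total hydrogens = 8.
Molecular formula: C4H8O3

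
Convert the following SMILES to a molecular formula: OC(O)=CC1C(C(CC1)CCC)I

Heavy atoms from the SMILES: 10 C, 1 I, 2 O.
Implicit hydrogens by atom environment:
  4 × C: 2 H each → 8
  4 × C: 1 H each → 4
  2 × O: 1 H each → 2
  1 × C: 3 H
  1 × C: no H
  1 × I: no H
  Total hydrogens = 17.
Molecular formula: C10H17IO2

C10H17IO2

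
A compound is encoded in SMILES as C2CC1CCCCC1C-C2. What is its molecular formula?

C10H18

Heavy atoms from the SMILES: 10 C.
Implicit hydrogens by atom environment:
  8 × C: 2 H each → 16
  2 × C: 1 H each → 2
  Total hydrogens = 18.
Molecular formula: C10H18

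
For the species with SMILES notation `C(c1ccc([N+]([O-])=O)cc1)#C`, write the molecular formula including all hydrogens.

Heavy atoms from the SMILES: 8 C, 1 N, 2 O.
Implicit hydrogens by atom environment:
  4 × C (aromatic): 1 H each → 4
  2 × C (aromatic): no H
  1 × C: 1 H
  1 × C: no H
  1 × N (charge +1): no H
  1 × O: no H
  1 × O (charge -1): no H
  Total hydrogens = 5.
Molecular formula: C8H5NO2

C8H5NO2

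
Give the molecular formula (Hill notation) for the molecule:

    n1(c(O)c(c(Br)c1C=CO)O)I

C6H5BrINO3

Heavy atoms from the SMILES: 1 Br, 6 C, 1 I, 1 N, 3 O.
Implicit hydrogens by atom environment:
  4 × C (aromatic): no H
  3 × O: 1 H each → 3
  2 × C: 1 H each → 2
  1 × Br: no H
  1 × I: no H
  1 × N (aromatic): no H
  Total hydrogens = 5.
Molecular formula: C6H5BrINO3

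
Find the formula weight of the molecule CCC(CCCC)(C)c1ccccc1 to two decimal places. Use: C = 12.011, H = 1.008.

Molecular formula: C14H22.
M = 14×12.011 + 22×1.008 = 190.33 g/mol.

190.33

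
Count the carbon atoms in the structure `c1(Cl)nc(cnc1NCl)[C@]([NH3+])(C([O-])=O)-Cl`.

6

The symbol for carbon appears 6 times in the SMILES. Lowercase c denotes aromatic carbon and counts toward C.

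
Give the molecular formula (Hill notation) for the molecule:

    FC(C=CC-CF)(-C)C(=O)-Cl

Heavy atoms from the SMILES: 7 C, 1 Cl, 2 F, 1 O.
Implicit hydrogens by atom environment:
  2 × C: 2 H each → 4
  2 × C: 1 H each → 2
  2 × C: no H
  2 × F: no H
  1 × C: 3 H
  1 × Cl: no H
  1 × O: no H
  Total hydrogens = 9.
Molecular formula: C7H9ClF2O

C7H9ClF2O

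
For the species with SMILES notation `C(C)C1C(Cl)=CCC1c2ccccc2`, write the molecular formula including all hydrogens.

C13H15Cl

Heavy atoms from the SMILES: 13 C, 1 Cl.
Implicit hydrogens by atom environment:
  5 × C (aromatic): 1 H each → 5
  3 × C: 1 H each → 3
  2 × C: 2 H each → 4
  1 × C: 3 H
  1 × C: no H
  1 × C (aromatic): no H
  1 × Cl: no H
  Total hydrogens = 15.
Molecular formula: C13H15Cl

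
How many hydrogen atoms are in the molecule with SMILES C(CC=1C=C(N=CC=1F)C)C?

12

Hydrogens are implicit in SMILES; fill each atom to its normal valence:
  3 × C (aromatic): no H
  2 × C: 3 H each → 6
  2 × C: 2 H each → 4
  2 × C (aromatic): 1 H each → 2
  1 × F: no H
  1 × N (aromatic): no H
  Total hydrogens = 12.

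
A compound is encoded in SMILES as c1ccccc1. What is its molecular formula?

Heavy atoms from the SMILES: 6 C.
Implicit hydrogens by atom environment:
  6 × C (aromatic): 1 H each → 6
  Total hydrogens = 6.
Molecular formula: C6H6

C6H6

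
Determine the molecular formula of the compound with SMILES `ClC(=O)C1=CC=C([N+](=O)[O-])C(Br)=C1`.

Heavy atoms from the SMILES: 1 Br, 7 C, 1 Cl, 1 N, 3 O.
Implicit hydrogens by atom environment:
  3 × C (aromatic): 1 H each → 3
  3 × C (aromatic): no H
  2 × O: no H
  1 × Br: no H
  1 × C: no H
  1 × Cl: no H
  1 × N (charge +1): no H
  1 × O (charge -1): no H
  Total hydrogens = 3.
Molecular formula: C7H3BrClNO3

C7H3BrClNO3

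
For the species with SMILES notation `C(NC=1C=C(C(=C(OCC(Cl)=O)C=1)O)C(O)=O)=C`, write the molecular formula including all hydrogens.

C11H10ClNO5

Heavy atoms from the SMILES: 11 C, 1 Cl, 1 N, 5 O.
Implicit hydrogens by atom environment:
  4 × C (aromatic): no H
  3 × O: no H
  2 × C: 2 H each → 4
  2 × C (aromatic): 1 H each → 2
  2 × C: no H
  2 × O: 1 H each → 2
  1 × C: 1 H
  1 × Cl: no H
  1 × N: 1 H
  Total hydrogens = 10.
Molecular formula: C11H10ClNO5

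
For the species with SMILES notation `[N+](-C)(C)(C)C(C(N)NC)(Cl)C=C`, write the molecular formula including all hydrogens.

Heavy atoms from the SMILES: 8 C, 1 Cl, 3 N.
Implicit hydrogens by atom environment:
  4 × C: 3 H each → 12
  2 × C: 1 H each → 2
  1 × C: 2 H
  1 × C: no H
  1 × Cl: no H
  1 × N: 2 H
  1 × N: 1 H
  1 × N (charge +1): no H
  Total hydrogens = 19.
Net charge +1.
Molecular formula: C8H19ClN3+

C8H19ClN3+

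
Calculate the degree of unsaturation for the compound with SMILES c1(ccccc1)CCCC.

4

Molecular formula from the SMILES: C10H14.
DoU = (2C + 2 + N − H − X)/2 = (2·10 + 2 + 0 − 14 − 0)/2 = 8/2 = 4.
(Structurally: 1 ring(s) + 3 π bond(s) = 4.)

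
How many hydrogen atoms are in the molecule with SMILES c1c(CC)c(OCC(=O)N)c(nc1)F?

Hydrogens are implicit in SMILES; fill each atom to its normal valence:
  3 × C (aromatic): no H
  2 × C: 2 H each → 4
  2 × C (aromatic): 1 H each → 2
  2 × O: no H
  1 × C: 3 H
  1 × C: no H
  1 × F: no H
  1 × N: 2 H
  1 × N (aromatic): no H
  Total hydrogens = 11.

11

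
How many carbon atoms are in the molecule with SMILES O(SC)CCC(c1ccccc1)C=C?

12

The symbol for carbon appears 12 times in the SMILES. Lowercase c denotes aromatic carbon and counts toward C.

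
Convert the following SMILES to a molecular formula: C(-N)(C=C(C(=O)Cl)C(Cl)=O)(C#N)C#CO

Heavy atoms from the SMILES: 8 C, 2 Cl, 2 N, 3 O.
Implicit hydrogens by atom environment:
  7 × C: no H
  2 × Cl: no H
  2 × O: no H
  1 × C: 1 H
  1 × N: 2 H
  1 × N: no H
  1 × O: 1 H
  Total hydrogens = 4.
Molecular formula: C8H4Cl2N2O3

C8H4Cl2N2O3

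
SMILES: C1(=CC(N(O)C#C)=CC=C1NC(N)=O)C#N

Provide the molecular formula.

C10H8N4O2

Heavy atoms from the SMILES: 10 C, 4 N, 2 O.
Implicit hydrogens by atom environment:
  3 × C (aromatic): 1 H each → 3
  3 × C (aromatic): no H
  3 × C: no H
  2 × N: no H
  1 × C: 1 H
  1 × N: 2 H
  1 × N: 1 H
  1 × O: 1 H
  1 × O: no H
  Total hydrogens = 8.
Molecular formula: C10H8N4O2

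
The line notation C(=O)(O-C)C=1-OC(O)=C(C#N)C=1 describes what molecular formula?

C7H5NO4

Heavy atoms from the SMILES: 7 C, 1 N, 4 O.
Implicit hydrogens by atom environment:
  3 × C (aromatic): no H
  2 × C: no H
  2 × O: no H
  1 × C: 3 H
  1 × C (aromatic): 1 H
  1 × N: no H
  1 × O: 1 H
  1 × O (aromatic): no H
  Total hydrogens = 5.
Molecular formula: C7H5NO4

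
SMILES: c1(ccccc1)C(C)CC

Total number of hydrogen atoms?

14

Hydrogens are implicit in SMILES; fill each atom to its normal valence:
  5 × C (aromatic): 1 H each → 5
  2 × C: 3 H each → 6
  1 × C: 2 H
  1 × C: 1 H
  1 × C (aromatic): no H
  Total hydrogens = 14.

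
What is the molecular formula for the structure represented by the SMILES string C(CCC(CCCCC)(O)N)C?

Heavy atoms from the SMILES: 10 C, 1 N, 1 O.
Implicit hydrogens by atom environment:
  7 × C: 2 H each → 14
  2 × C: 3 H each → 6
  1 × C: no H
  1 × N: 2 H
  1 × O: 1 H
  Total hydrogens = 23.
Molecular formula: C10H23NO

C10H23NO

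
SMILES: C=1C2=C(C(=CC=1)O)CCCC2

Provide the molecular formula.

C10H12O

Heavy atoms from the SMILES: 10 C, 1 O.
Implicit hydrogens by atom environment:
  4 × C: 2 H each → 8
  3 × C (aromatic): 1 H each → 3
  3 × C (aromatic): no H
  1 × O: 1 H
  Total hydrogens = 12.
Molecular formula: C10H12O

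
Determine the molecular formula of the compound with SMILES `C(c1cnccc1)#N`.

C6H4N2

Heavy atoms from the SMILES: 6 C, 2 N.
Implicit hydrogens by atom environment:
  4 × C (aromatic): 1 H each → 4
  1 × C (aromatic): no H
  1 × C: no H
  1 × N (aromatic): no H
  1 × N: no H
  Total hydrogens = 4.
Molecular formula: C6H4N2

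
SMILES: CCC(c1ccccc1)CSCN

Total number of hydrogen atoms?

17

Hydrogens are implicit in SMILES; fill each atom to its normal valence:
  5 × C (aromatic): 1 H each → 5
  3 × C: 2 H each → 6
  1 × C: 3 H
  1 × C: 1 H
  1 × C (aromatic): no H
  1 × N: 2 H
  1 × S: no H
  Total hydrogens = 17.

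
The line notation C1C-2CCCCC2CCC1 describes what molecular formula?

Heavy atoms from the SMILES: 10 C.
Implicit hydrogens by atom environment:
  8 × C: 2 H each → 16
  2 × C: 1 H each → 2
  Total hydrogens = 18.
Molecular formula: C10H18

C10H18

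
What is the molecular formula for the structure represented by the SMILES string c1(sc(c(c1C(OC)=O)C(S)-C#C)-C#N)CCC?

Heavy atoms from the SMILES: 13 C, 1 N, 2 O, 2 S.
Implicit hydrogens by atom environment:
  4 × C (aromatic): no H
  3 × C: no H
  2 × C: 3 H each → 6
  2 × C: 2 H each → 4
  2 × C: 1 H each → 2
  2 × O: no H
  1 × N: no H
  1 × S: 1 H
  1 × S (aromatic): no H
  Total hydrogens = 13.
Molecular formula: C13H13NO2S2

C13H13NO2S2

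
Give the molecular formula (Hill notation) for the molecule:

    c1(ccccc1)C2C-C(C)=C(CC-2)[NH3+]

C13H18N+

Heavy atoms from the SMILES: 13 C, 1 N.
Implicit hydrogens by atom environment:
  5 × C (aromatic): 1 H each → 5
  3 × C: 2 H each → 6
  2 × C: no H
  1 × C: 3 H
  1 × C: 1 H
  1 × C (aromatic): no H
  1 × N (charge +1): 3 H
  Total hydrogens = 18.
Net charge +1.
Molecular formula: C13H18N+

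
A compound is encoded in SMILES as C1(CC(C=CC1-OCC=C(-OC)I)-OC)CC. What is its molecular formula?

C13H21IO3

Heavy atoms from the SMILES: 13 C, 1 I, 3 O.
Implicit hydrogens by atom environment:
  6 × C: 1 H each → 6
  3 × C: 3 H each → 9
  3 × C: 2 H each → 6
  3 × O: no H
  1 × C: no H
  1 × I: no H
  Total hydrogens = 21.
Molecular formula: C13H21IO3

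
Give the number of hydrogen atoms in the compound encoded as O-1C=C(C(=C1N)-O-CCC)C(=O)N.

12

Hydrogens are implicit in SMILES; fill each atom to its normal valence:
  3 × C (aromatic): no H
  2 × C: 2 H each → 4
  2 × N: 2 H each → 4
  2 × O: no H
  1 × C: 3 H
  1 × C (aromatic): 1 H
  1 × C: no H
  1 × O (aromatic): no H
  Total hydrogens = 12.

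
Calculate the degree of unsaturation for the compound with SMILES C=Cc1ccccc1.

5

Molecular formula from the SMILES: C8H8.
DoU = (2C + 2 + N − H − X)/2 = (2·8 + 2 + 0 − 8 − 0)/2 = 10/2 = 5.
(Structurally: 1 ring(s) + 4 π bond(s) = 5.)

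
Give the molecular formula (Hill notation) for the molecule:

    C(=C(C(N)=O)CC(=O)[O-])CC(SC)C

C9H14NO3S-

Heavy atoms from the SMILES: 9 C, 1 N, 3 O, 1 S.
Implicit hydrogens by atom environment:
  3 × C: no H
  2 × C: 3 H each → 6
  2 × C: 2 H each → 4
  2 × C: 1 H each → 2
  2 × O: no H
  1 × N: 2 H
  1 × O (charge -1): no H
  1 × S: no H
  Total hydrogens = 14.
Net charge -1.
Molecular formula: C9H14NO3S-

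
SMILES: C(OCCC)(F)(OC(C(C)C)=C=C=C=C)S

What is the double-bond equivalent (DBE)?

4

Molecular formula from the SMILES: C12H17FO2S.
DoU = (2C + 2 + N − H − X)/2 = (2·12 + 2 + 0 − 17 − 1)/2 = 8/2 = 4.
(Structurally: 0 ring(s) + 4 π bond(s) = 4.)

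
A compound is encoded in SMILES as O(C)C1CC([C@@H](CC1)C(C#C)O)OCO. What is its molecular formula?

C11H18O4

Heavy atoms from the SMILES: 11 C, 4 O.
Implicit hydrogens by atom environment:
  5 × C: 1 H each → 5
  4 × C: 2 H each → 8
  2 × O: 1 H each → 2
  2 × O: no H
  1 × C: 3 H
  1 × C: no H
  Total hydrogens = 18.
Molecular formula: C11H18O4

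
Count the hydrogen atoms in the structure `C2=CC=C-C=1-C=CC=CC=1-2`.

8

Hydrogens are implicit in SMILES; fill each atom to its normal valence:
  8 × C (aromatic): 1 H each → 8
  2 × C (aromatic): no H
  Total hydrogens = 8.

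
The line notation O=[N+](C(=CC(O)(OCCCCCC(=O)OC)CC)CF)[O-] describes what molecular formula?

C13H22FNO6

Heavy atoms from the SMILES: 13 C, 1 F, 1 N, 6 O.
Implicit hydrogens by atom environment:
  7 × C: 2 H each → 14
  4 × O: no H
  3 × C: no H
  2 × C: 3 H each → 6
  1 × C: 1 H
  1 × F: no H
  1 × N (charge +1): no H
  1 × O: 1 H
  1 × O (charge -1): no H
  Total hydrogens = 22.
Molecular formula: C13H22FNO6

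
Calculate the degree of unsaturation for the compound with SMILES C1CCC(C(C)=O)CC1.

Molecular formula from the SMILES: C8H14O.
DoU = (2C + 2 + N − H − X)/2 = (2·8 + 2 + 0 − 14 − 0)/2 = 4/2 = 2.
(Structurally: 1 ring(s) + 1 π bond(s) = 2.)

2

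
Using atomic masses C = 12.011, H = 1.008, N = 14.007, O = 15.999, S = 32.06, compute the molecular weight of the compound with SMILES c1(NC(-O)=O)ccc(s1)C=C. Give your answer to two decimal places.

Molecular formula: C7H7NO2S.
M = 7×12.011 + 7×1.008 + 1×14.007 + 2×15.999 + 1×32.06 = 169.20 g/mol.

169.20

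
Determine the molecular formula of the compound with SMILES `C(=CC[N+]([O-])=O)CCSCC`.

Heavy atoms from the SMILES: 7 C, 1 N, 2 O, 1 S.
Implicit hydrogens by atom environment:
  4 × C: 2 H each → 8
  2 × C: 1 H each → 2
  1 × C: 3 H
  1 × N (charge +1): no H
  1 × O: no H
  1 × O (charge -1): no H
  1 × S: no H
  Total hydrogens = 13.
Molecular formula: C7H13NO2S

C7H13NO2S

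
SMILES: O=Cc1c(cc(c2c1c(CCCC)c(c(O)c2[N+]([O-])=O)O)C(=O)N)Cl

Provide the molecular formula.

C16H15ClN2O6

Heavy atoms from the SMILES: 16 C, 1 Cl, 2 N, 6 O.
Implicit hydrogens by atom environment:
  9 × C (aromatic): no H
  3 × C: 2 H each → 6
  3 × O: no H
  2 × O: 1 H each → 2
  1 × C: 3 H
  1 × C (aromatic): 1 H
  1 × C: 1 H
  1 × C: no H
  1 × Cl: no H
  1 × N: 2 H
  1 × N (charge +1): no H
  1 × O (charge -1): no H
  Total hydrogens = 15.
Molecular formula: C16H15ClN2O6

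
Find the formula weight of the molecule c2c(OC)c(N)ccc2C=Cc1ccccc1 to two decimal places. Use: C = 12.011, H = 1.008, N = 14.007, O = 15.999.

Molecular formula: C15H15NO.
M = 15×12.011 + 15×1.008 + 1×14.007 + 1×15.999 = 225.29 g/mol.

225.29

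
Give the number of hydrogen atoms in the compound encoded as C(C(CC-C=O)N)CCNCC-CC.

Hydrogens are implicit in SMILES; fill each atom to its normal valence:
  8 × C: 2 H each → 16
  2 × C: 1 H each → 2
  1 × C: 3 H
  1 × N: 2 H
  1 × N: 1 H
  1 × O: no H
  Total hydrogens = 24.

24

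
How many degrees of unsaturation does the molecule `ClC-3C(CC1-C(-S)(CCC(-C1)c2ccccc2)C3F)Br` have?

Molecular formula from the SMILES: C16H19BrClFS.
DoU = (2C + 2 + N − H − X)/2 = (2·16 + 2 + 0 − 19 − 3)/2 = 12/2 = 6.
(Structurally: 3 ring(s) + 3 π bond(s) = 6.)

6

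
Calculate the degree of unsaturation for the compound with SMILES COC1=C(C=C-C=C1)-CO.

4

Molecular formula from the SMILES: C8H10O2.
DoU = (2C + 2 + N − H − X)/2 = (2·8 + 2 + 0 − 10 − 0)/2 = 8/2 = 4.
(Structurally: 1 ring(s) + 3 π bond(s) = 4.)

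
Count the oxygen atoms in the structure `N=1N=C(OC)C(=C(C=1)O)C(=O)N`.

The symbol for oxygen appears 3 times in the SMILES.

3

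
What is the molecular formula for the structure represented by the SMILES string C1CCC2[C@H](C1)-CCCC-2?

C10H18

Heavy atoms from the SMILES: 10 C.
Implicit hydrogens by atom environment:
  8 × C: 2 H each → 16
  2 × C: 1 H each → 2
  Total hydrogens = 18.
Molecular formula: C10H18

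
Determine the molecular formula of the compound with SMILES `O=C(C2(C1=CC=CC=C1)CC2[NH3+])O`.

C10H12NO2+

Heavy atoms from the SMILES: 10 C, 1 N, 2 O.
Implicit hydrogens by atom environment:
  5 × C (aromatic): 1 H each → 5
  2 × C: no H
  1 × C: 2 H
  1 × C: 1 H
  1 × C (aromatic): no H
  1 × N (charge +1): 3 H
  1 × O: 1 H
  1 × O: no H
  Total hydrogens = 12.
Net charge +1.
Molecular formula: C10H12NO2+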